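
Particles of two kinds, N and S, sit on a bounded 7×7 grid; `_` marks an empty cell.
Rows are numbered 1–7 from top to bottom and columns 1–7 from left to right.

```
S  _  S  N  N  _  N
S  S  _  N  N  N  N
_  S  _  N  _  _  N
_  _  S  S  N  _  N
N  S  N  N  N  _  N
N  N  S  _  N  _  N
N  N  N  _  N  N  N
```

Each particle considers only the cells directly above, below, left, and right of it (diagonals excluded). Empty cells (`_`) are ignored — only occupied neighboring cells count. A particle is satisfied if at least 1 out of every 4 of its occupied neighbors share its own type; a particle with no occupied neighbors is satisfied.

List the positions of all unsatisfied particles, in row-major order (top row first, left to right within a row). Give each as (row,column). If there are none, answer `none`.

(1,1)S 1/1 ok
(1,3)S 0/1 unhappy
(1,4)N 2/3 ok
(1,5)N 2/2 ok
(1,7)N 1/1 ok
(2,1)S 2/2 ok
(2,2)S 2/2 ok
(2,4)N 3/3 ok
(2,5)N 3/3 ok
(2,6)N 2/2 ok
(2,7)N 3/3 ok
(3,2)S 1/1 ok
(3,4)N 1/2 ok
(3,7)N 2/2 ok
(4,3)S 1/2 ok
(4,4)S 1/4 ok
(4,5)N 1/2 ok
(4,7)N 2/2 ok
(5,1)N 1/2 ok
(5,2)S 0/3 unhappy
(5,3)N 1/4 ok
(5,4)N 2/3 ok
(5,5)N 3/3 ok
(5,7)N 2/2 ok
(6,1)N 3/3 ok
(6,2)N 2/4 ok
(6,3)S 0/3 unhappy
(6,5)N 2/2 ok
(6,7)N 2/2 ok
(7,1)N 2/2 ok
(7,2)N 3/3 ok
(7,3)N 1/2 ok
(7,5)N 2/2 ok
(7,6)N 2/2 ok
(7,7)N 2/2 ok

(1,3), (5,2), (6,3)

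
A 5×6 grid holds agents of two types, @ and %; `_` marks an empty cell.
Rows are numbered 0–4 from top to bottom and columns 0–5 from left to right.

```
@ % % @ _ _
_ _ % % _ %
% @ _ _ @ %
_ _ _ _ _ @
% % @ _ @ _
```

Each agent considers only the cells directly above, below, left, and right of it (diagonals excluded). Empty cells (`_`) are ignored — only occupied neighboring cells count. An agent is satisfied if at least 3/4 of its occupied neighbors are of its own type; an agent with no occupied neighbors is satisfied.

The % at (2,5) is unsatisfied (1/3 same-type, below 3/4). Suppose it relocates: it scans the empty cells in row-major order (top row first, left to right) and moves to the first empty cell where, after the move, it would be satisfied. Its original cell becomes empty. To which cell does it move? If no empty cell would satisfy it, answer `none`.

(0,5)

Vacating (2,5). Empty cells in order:
  (0,4): 0/1 same-type → still unsatisfied.
  (0,5): 1/1 same-type → satisfied — stop here.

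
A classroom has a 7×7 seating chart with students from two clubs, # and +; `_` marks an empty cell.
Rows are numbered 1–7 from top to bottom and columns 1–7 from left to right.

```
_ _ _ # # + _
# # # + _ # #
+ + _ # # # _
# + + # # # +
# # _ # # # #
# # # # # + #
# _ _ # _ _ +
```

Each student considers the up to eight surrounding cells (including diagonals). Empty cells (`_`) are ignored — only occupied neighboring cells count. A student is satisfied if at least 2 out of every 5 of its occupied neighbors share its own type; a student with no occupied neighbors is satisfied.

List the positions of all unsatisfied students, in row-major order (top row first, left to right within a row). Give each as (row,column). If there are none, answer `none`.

Row 1: (1,4)# 2/3 ✓ · (1,5)# 2/4 ✓ · (1,6)+ 0/3 ✗
Row 2: (2,1)# 1/3 ✗ · (2,2)# 2/4 ✓ · (2,3)# 3/5 ✓ · (2,4)+ 0/5 ✗ · (2,6)# 4/5 ✓ · (2,7)# 2/3 ✓
Row 3: (3,1)+ 2/5 ✓ · (3,2)+ 3/7 ✓ · (3,4)# 4/6 ✓ · (3,5)# 6/7 ✓ · (3,6)# 5/6 ✓
Row 4: (4,1)# 2/5 ✓ · (4,2)+ 3/6 ✓ · (4,3)+ 2/6 ✗ · (4,4)# 5/6 ✓ · (4,5)# 8/8 ✓ · (4,6)# 6/7 ✓ · (4,7)+ 0/4 ✗
Row 5: (5,1)# 4/5 ✓ · (5,2)# 5/7 ✓ · (5,4)# 6/7 ✓ · (5,5)# 7/8 ✓ · (5,6)# 6/8 ✓ · (5,7)# 3/5 ✓
Row 6: (6,1)# 4/4 ✓ · (6,2)# 5/5 ✓ · (6,3)# 5/5 ✓ · (6,4)# 5/5 ✓ · (6,5)# 5/6 ✓ · (6,6)+ 1/6 ✗ · (6,7)# 2/4 ✓
Row 7: (7,1)# 2/2 ✓ · (7,4)# 3/3 ✓ · (7,7)+ 1/2 ✓

(1,6), (2,1), (2,4), (4,3), (4,7), (6,6)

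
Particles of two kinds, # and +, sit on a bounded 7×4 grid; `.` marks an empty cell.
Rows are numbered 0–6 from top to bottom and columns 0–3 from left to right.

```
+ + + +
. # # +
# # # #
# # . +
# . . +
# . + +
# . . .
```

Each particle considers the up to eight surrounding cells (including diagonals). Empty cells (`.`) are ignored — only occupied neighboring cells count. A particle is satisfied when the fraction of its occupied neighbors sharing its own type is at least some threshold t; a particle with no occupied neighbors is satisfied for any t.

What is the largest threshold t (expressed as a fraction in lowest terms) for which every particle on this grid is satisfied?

Row 0: (0,0)+ 1/2 · (0,1)+ 2/4 · (0,2)+ 3/5 · (0,3)+ 2/3
Row 1: (1,1)# 4/7 · (1,2)# 4/8 · (1,3)+ 2/5
Row 2: (2,0)# 4/4 · (2,1)# 6/6 · (2,2)# 5/7 · (2,3)# 2/4
Row 3: (3,0)# 4/4 · (3,1)# 5/5 · (3,3)+ 1/3
Row 4: (4,0)# 3/3 · (4,3)+ 3/3
Row 5: (5,0)# 2/2 · (5,2)+ 2/2 · (5,3)+ 2/2
Row 6: (6,0)# 1/1
The smallest same-type fraction is 1/3 at (3,3), which reduces to 1/3. Any threshold above that leaves this particle unsatisfied.

1/3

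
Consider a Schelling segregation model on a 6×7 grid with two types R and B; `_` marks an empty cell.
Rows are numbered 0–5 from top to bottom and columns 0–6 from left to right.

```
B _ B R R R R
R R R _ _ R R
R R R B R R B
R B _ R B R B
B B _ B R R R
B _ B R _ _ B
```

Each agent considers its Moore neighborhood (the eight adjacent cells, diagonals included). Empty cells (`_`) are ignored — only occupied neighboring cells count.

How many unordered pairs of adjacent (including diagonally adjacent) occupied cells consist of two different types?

Scan each occupied cell's neighbors to the right and below (and the two forward diagonals) so each pair is counted once.
From row 0: 5 unlike of 14 pairs (running 5/14).
From row 1: 3 unlike of 16 pairs (running 8/30).
From row 2: 11 unlike of 22 pairs (running 19/52).
From row 3: 11 unlike of 18 pairs (running 30/70).
From row 4: 4 unlike of 12 pairs (running 34/82).
From row 5: 1 unlike of 1 pairs (running 35/83).
Total adjacent occupied pairs: 83; unlike-type pairs: 35.

35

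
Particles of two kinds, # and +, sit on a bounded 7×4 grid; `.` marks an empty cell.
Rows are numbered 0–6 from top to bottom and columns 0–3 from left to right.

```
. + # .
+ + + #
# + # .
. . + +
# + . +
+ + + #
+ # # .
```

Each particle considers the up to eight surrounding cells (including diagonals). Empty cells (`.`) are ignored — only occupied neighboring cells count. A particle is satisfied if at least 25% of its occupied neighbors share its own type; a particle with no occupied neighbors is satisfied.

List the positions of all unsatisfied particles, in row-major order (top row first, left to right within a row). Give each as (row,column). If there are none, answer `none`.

Row 0: (0,1)+ 3/4 ✓ · (0,2)# 1/4 ✓
Row 1: (1,0)+ 3/4 ✓ · (1,1)+ 4/7 ✓ · (1,2)+ 3/6 ✓ · (1,3)# 2/3 ✓
Row 2: (2,0)# 0/3 ✗ · (2,1)+ 4/6 ✓ · (2,2)# 1/6 ✗
Row 3: (3,2)+ 4/5 ✓ · (3,3)+ 2/3 ✓
Row 4: (4,0)# 0/3 ✗ · (4,1)+ 4/5 ✓ · (4,3)+ 3/4 ✓
Row 5: (5,0)+ 3/5 ✓ · (5,1)+ 4/7 ✓ · (5,2)+ 3/6 ✓ · (5,3)# 1/3 ✓
Row 6: (6,0)+ 2/3 ✓ · (6,1)# 1/5 ✗ · (6,2)# 2/4 ✓

(2,0), (2,2), (4,0), (6,1)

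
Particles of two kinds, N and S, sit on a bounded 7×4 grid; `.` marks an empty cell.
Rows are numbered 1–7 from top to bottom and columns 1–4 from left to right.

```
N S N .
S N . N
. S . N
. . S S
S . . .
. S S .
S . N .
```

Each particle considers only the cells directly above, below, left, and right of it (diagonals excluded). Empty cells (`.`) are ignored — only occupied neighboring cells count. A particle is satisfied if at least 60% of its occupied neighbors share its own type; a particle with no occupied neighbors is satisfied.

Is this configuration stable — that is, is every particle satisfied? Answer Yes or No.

No

(1,1)N 0/2 ✗
(1,2)S 0/3 ✗
(1,3)N 0/1 ✗
(2,1)S 0/2 ✗
(2,2)N 0/3 ✗
(2,4)N 1/1 ✓
(3,2)S 0/1 ✗
(3,4)N 1/2 ✗
(4,3)S 1/1 ✓
(4,4)S 1/2 ✗
(5,1)S 0/0 ✓
(6,2)S 1/1 ✓
(6,3)S 1/2 ✗
(7,1)S 0/0 ✓
(7,3)N 0/1 ✗
For instance (1,1) has only 0/2 same-type neighbors, below 3/5.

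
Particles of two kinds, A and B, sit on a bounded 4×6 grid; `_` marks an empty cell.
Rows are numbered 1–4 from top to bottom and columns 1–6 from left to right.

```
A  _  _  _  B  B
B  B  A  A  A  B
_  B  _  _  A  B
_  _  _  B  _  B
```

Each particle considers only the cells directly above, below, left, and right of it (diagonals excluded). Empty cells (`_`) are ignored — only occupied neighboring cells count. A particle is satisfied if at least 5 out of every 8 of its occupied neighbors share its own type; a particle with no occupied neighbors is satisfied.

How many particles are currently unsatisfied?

Row 1: (1,1)A 0/1 unhappy · (1,5)B 1/2 unhappy · (1,6)B 2/2 ok
Row 2: (2,1)B 1/2 unhappy · (2,2)B 2/3 ok · (2,3)A 1/2 unhappy · (2,4)A 2/2 ok · (2,5)A 2/4 unhappy · (2,6)B 2/3 ok
Row 3: (3,2)B 1/1 ok · (3,5)A 1/2 unhappy · (3,6)B 2/3 ok
Row 4: (4,4)B 0/0 ok · (4,6)B 1/1 ok
Unsatisfied: (1,1), (1,5), (2,1), (2,3), (2,5), (3,5) — 6 in total.

6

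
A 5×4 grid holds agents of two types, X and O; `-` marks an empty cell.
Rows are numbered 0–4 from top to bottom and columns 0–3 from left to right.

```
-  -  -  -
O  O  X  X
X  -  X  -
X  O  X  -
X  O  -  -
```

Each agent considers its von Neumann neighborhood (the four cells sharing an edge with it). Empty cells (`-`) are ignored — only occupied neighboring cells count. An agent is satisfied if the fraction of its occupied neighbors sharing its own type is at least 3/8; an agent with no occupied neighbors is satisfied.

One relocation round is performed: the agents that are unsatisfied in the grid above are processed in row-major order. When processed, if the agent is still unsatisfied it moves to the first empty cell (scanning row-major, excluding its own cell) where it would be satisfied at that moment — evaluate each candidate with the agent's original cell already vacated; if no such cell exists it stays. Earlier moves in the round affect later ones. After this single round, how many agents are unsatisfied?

Initially unsatisfied (in order): (3,1).
  (3,1) → (0,0).
Resulting grid:
O - - -
O O X X
X - X -
X - X -
X O - -
Unsatisfied now: (4,1).

1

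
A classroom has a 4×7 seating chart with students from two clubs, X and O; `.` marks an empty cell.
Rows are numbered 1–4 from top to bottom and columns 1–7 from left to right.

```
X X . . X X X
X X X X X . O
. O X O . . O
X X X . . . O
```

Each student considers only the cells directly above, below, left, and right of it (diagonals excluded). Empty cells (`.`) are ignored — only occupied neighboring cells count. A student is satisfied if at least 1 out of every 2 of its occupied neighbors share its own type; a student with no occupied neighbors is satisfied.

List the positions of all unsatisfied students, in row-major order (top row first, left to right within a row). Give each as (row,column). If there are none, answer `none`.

(1,1)X 2/2 satisfied
(1,2)X 2/2 satisfied
(1,5)X 2/2 satisfied
(1,6)X 2/2 satisfied
(1,7)X 1/2 satisfied
(2,1)X 2/2 satisfied
(2,2)X 3/4 satisfied
(2,3)X 3/3 satisfied
(2,4)X 2/3 satisfied
(2,5)X 2/2 satisfied
(2,7)O 1/2 satisfied
(3,2)O 0/3 not
(3,3)X 2/4 satisfied
(3,4)O 0/2 not
(3,7)O 2/2 satisfied
(4,1)X 1/1 satisfied
(4,2)X 2/3 satisfied
(4,3)X 2/2 satisfied
(4,7)O 1/1 satisfied

(3,2), (3,4)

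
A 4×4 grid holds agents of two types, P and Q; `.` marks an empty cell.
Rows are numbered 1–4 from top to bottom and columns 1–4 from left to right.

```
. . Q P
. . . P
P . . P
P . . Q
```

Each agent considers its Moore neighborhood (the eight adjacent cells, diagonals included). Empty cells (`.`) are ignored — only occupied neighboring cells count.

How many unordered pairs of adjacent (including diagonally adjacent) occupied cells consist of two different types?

Scan each occupied cell's neighbors to the right and below (and the two forward diagonals) so each pair is counted once.
From row 1: 2 unlike of 3 pairs (running 2/3).
From row 2: 0 unlike of 1 pairs (running 2/4).
From row 3: 1 unlike of 2 pairs (running 3/6).
Total adjacent occupied pairs: 6; unlike-type pairs: 3.

3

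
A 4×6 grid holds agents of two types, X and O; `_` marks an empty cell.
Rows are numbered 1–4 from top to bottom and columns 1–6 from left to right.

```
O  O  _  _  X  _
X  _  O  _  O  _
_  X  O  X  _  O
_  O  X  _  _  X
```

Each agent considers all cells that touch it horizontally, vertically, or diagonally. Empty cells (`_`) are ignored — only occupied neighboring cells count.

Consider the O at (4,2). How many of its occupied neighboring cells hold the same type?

Occupied neighbors of (4,2): (3,2)=X, (3,3)=O, (4,3)=X.
Same type (O): 1 of 3.

1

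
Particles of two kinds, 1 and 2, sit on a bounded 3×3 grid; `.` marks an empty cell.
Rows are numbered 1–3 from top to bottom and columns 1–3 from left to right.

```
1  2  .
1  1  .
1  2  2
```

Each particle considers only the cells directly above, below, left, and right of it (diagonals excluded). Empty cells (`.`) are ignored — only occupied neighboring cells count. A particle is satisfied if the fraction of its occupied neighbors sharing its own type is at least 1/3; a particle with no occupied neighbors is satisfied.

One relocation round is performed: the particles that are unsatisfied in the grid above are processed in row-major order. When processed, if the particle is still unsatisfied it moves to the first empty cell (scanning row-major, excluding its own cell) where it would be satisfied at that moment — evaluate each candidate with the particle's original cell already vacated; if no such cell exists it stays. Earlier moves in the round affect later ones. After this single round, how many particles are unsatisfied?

Initially unsatisfied (in order): (1,2).
  (1,2) → (1,3).
Resulting grid:
1 . 2
1 1 .
1 2 2
All satisfied now.

0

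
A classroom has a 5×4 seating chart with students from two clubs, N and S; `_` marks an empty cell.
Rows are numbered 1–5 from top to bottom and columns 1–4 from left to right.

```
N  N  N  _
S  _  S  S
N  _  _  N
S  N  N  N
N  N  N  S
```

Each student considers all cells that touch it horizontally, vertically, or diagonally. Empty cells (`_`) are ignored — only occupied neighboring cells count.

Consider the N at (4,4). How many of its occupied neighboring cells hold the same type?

3

Occupied neighbors of (4,4): (3,4)=N, (4,3)=N, (5,3)=N, (5,4)=S.
Same type (N): 3 of 4.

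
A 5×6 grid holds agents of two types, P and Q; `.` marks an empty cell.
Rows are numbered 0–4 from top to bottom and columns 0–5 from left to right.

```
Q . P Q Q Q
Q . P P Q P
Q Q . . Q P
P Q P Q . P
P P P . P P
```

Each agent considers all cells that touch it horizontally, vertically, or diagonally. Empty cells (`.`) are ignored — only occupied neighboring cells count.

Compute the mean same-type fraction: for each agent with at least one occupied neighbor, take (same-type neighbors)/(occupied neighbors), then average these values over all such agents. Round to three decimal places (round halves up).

0.573

Row 0: (0,0)Q 1/1 · (0,2)P 2/3 · (0,3)Q 2/5 · (0,4)Q 3/5 · (0,5)Q 2/3
Row 1: (1,0)Q 3/3 · (1,2)P 2/4 · (1,3)P 2/6 · (1,4)Q 4/7 · (1,5)P 1/5
Row 2: (2,0)Q 3/4 · (2,1)Q 3/6 · (2,4)Q 2/6 · (2,5)P 2/4
Row 3: (3,0)P 2/5 · (3,1)Q 2/7 · (3,2)P 2/5 · (3,3)Q 1/4 · (3,5)P 3/4
Row 4: (4,0)P 2/3 · (4,1)P 4/5 · (4,2)P 2/4 · (4,4)P 2/3 · (4,5)P 2/2
Sum over 24 agents: 1/1 + 2/3 + 2/5 + 3/5 + 2/3 + 3/3 + 2/4 + 2/6 + 4/7 + 1/5 + 3/4 + 3/6 + 2/6 + 2/4 + 2/5 + 2/7 + 2/5 + 1/4 + 3/4 + 2/3 + 4/5 + 2/4 + 2/3 + 2/2 = 5771/420; mean = 5771/420 ÷ 24 = 5771/10080 = 0.572519… → 0.573.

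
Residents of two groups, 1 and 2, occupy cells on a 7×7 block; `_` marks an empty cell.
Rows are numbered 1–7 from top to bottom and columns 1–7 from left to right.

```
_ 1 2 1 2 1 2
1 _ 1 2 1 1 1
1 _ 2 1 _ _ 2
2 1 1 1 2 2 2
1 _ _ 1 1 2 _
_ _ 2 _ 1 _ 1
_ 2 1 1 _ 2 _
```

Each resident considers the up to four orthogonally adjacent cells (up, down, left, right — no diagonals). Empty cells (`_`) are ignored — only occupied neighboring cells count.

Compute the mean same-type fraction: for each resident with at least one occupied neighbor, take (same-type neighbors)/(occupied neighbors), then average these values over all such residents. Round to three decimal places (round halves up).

0.404

(1,2)1 0/1
(1,3)2 0/3
(1,4)1 0/3
(1,5)2 0/3
(1,6)1 1/3
(1,7)2 0/2
(2,1)1 1/1
(2,3)1 0/3
(2,4)2 0/4
(2,5)1 1/3
(2,6)1 3/3
(2,7)1 1/3
(3,1)1 1/2
(3,3)2 0/3
(3,4)1 1/3
(3,7)2 1/2
(4,1)2 0/3
(4,2)1 1/2
(4,3)1 2/3
(4,4)1 3/4
(4,5)2 1/3
(4,6)2 3/3
(4,7)2 2/2
(5,1)1 0/1
(5,4)1 2/2
(5,5)1 2/4
(5,6)2 1/2
(6,3)2 0/1
(6,5)1 1/1
(6,7)1 — no occupied neighbors
(7,2)2 0/1
(7,3)1 1/3
(7,4)1 1/1
(7,6)2 — no occupied neighbors
Sum over 32 residents: 0/1 + 0/3 + 0/3 + 0/3 + 1/3 + 0/2 + 1/1 + 0/3 + 0/4 + 1/3 + 3/3 + 1/3 + 1/2 + 0/3 + 1/3 + 1/2 + 0/3 + 1/2 + 2/3 + 3/4 + 1/3 + 3/3 + 2/2 + 0/1 + 2/2 + 2/4 + 1/2 + 0/1 + 1/1 + 0/1 + 1/3 + 1/1 = 155/12; mean = 155/12 ÷ 32 = 155/384 = 0.403645… → 0.404.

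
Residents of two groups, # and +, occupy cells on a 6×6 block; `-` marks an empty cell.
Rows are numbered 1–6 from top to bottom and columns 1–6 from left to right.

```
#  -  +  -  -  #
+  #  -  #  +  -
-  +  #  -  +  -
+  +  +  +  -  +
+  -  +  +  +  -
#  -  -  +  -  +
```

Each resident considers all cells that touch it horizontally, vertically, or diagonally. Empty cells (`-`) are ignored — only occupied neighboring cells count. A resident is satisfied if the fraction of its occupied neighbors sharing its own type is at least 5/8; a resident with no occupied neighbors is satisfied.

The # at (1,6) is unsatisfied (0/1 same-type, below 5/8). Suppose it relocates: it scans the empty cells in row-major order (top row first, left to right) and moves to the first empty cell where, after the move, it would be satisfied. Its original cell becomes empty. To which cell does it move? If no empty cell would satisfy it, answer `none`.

Vacating (1,6). Empty cells in order:
  (1,2): 2/4 same-type → still unsatisfied.
  (1,4): 1/3 same-type → still unsatisfied.
  (1,5): 1/2 same-type → still unsatisfied.
  (2,3): 3/5 same-type → still unsatisfied.
  (2,6): 0/2 same-type → still unsatisfied.
  (3,1): 1/5 same-type → still unsatisfied.
  (3,4): 2/6 same-type → still unsatisfied.
  (3,6): 0/3 same-type → still unsatisfied.
  (4,5): 0/5 same-type → still unsatisfied.
  (5,2): 1/6 same-type → still unsatisfied.
  (5,6): 0/3 same-type → still unsatisfied.
  (6,2): 1/3 same-type → still unsatisfied.
  (6,3): 0/3 same-type → still unsatisfied.
  (6,5): 0/4 same-type → still unsatisfied.

none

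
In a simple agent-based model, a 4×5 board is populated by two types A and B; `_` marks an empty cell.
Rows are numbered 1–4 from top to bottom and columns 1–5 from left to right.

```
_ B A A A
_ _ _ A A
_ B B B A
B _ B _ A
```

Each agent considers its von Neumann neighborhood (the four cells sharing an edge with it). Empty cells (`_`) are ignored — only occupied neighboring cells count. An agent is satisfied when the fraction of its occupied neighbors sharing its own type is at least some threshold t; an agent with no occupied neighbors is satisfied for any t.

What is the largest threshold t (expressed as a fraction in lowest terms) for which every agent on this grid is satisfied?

0/1

(1,2)B 0/1
(1,3)A 1/2
(1,4)A 3/3
(1,5)A 2/2
(2,4)A 2/3
(2,5)A 3/3
(3,2)B 1/1
(3,3)B 3/3
(3,4)B 1/3
(3,5)A 2/3
(4,1)B — no occupied neighbors
(4,3)B 1/1
(4,5)A 1/1
The smallest same-type fraction is 0/1 at (1,2), which reduces to 0/1. Any threshold above that leaves this agent unsatisfied.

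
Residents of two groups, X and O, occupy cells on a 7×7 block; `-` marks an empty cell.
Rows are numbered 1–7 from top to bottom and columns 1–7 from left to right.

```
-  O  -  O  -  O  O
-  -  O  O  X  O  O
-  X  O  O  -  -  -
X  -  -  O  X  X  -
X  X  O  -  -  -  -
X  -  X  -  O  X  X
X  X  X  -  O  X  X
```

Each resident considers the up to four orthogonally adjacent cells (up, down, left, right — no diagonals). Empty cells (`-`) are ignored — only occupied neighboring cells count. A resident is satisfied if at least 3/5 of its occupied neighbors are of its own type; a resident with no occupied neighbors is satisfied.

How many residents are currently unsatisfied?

(1,2)O 0/0 satisfied
(1,4)O 1/1 satisfied
(1,6)O 2/2 satisfied
(1,7)O 2/2 satisfied
(2,3)O 2/2 satisfied
(2,4)O 3/4 satisfied
(2,5)X 0/2 not
(2,6)O 2/3 satisfied
(2,7)O 2/2 satisfied
(3,2)X 0/1 not
(3,3)O 2/3 satisfied
(3,4)O 3/3 satisfied
(4,1)X 1/1 satisfied
(4,4)O 1/2 not
(4,5)X 1/2 not
(4,6)X 1/1 satisfied
(5,1)X 3/3 satisfied
(5,2)X 1/2 not
(5,3)O 0/2 not
(6,1)X 2/2 satisfied
(6,3)X 1/2 not
(6,5)O 1/2 not
(6,6)X 2/3 satisfied
(6,7)X 2/2 satisfied
(7,1)X 2/2 satisfied
(7,2)X 2/2 satisfied
(7,3)X 2/2 satisfied
(7,5)O 1/2 not
(7,6)X 2/3 satisfied
(7,7)X 2/2 satisfied
Unsatisfied: (2,5), (3,2), (4,4), (4,5), (5,2), (5,3), (6,3), (6,5), (7,5) — 9 in total.

9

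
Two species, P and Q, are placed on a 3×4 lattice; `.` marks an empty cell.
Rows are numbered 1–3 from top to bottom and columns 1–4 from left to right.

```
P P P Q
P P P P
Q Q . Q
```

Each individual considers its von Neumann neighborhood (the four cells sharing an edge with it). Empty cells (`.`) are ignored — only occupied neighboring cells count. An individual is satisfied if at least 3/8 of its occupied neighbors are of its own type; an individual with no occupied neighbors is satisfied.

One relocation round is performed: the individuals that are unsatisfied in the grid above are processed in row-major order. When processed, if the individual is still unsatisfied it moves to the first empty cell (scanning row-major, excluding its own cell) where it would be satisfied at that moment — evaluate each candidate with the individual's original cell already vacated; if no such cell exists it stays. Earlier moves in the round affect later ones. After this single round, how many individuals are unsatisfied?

Initially unsatisfied (in order): (1,4), (2,4), (3,4).
  (1,4) → (3,3).
  (2,4): now satisfied by earlier moves; stays.
  (3,4): now satisfied by earlier moves; stays.
Resulting grid:
P P P .
P P P P
Q Q Q Q
All satisfied now.

0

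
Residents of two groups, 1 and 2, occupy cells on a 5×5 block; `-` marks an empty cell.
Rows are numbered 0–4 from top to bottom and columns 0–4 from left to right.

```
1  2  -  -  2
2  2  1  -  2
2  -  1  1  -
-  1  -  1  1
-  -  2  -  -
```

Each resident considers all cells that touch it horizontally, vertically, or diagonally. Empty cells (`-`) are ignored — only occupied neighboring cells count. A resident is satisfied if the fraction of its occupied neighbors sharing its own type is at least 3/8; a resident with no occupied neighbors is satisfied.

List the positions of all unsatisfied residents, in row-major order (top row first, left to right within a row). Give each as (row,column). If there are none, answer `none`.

Row 0: (0,0)1 0/3 unhappy · (0,1)2 2/4 ok · (0,4)2 1/1 ok
Row 1: (1,0)2 3/4 ok · (1,1)2 3/6 ok · (1,2)1 2/4 ok · (1,4)2 1/2 ok
Row 2: (2,0)2 2/3 ok · (2,2)1 4/5 ok · (2,3)1 4/5 ok
Row 3: (3,1)1 1/3 unhappy · (3,3)1 3/4 ok · (3,4)1 2/2 ok
Row 4: (4,2)2 0/2 unhappy

(0,0), (3,1), (4,2)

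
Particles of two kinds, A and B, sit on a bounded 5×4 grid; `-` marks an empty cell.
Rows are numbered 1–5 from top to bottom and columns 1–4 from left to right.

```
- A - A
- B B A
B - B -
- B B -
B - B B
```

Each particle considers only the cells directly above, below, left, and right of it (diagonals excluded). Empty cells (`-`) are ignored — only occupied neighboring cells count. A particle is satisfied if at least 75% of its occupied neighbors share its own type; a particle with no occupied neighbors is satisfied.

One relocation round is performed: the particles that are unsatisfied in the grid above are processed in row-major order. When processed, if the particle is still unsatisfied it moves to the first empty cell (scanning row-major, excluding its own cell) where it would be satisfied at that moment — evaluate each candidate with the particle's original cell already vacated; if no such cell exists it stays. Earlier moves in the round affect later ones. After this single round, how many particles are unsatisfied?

0

Initially unsatisfied (in order): (1,2), (2,2), (2,3), (2,4).
  (1,2) → (1,1).
  (2,2): now satisfied by earlier moves; stays.
  (2,3) → (3,2).
  (2,4): now satisfied by earlier moves; stays.
Resulting grid:
A - - A
- B - A
B B B -
- B B -
B - B B
All satisfied now.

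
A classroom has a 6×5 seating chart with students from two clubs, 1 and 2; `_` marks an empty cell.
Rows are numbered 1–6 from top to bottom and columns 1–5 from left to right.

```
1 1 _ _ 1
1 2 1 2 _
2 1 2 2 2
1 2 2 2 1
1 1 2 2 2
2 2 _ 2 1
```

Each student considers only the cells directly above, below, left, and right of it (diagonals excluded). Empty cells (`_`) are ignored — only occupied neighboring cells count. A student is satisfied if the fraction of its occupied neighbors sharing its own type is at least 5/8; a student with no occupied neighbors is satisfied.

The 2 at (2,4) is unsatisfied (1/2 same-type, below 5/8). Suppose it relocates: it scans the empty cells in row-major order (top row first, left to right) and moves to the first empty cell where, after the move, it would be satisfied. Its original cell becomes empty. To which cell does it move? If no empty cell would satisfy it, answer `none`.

(6,3)

Vacating (2,4). Empty cells in order:
  (1,3): 0/2 same-type → still unsatisfied.
  (1,4): 0/1 same-type → still unsatisfied.
  (2,5): 1/2 same-type → still unsatisfied.
  (6,3): 3/3 same-type → satisfied — stop here.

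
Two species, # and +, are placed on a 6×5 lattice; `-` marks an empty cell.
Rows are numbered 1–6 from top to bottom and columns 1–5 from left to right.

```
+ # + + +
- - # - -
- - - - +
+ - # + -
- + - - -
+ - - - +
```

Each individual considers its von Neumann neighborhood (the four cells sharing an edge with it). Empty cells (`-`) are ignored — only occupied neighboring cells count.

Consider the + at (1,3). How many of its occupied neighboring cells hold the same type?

Occupied neighbors of (1,3): (2,3)=#, (1,2)=#, (1,4)=+.
Same type (+): 1 of 3.

1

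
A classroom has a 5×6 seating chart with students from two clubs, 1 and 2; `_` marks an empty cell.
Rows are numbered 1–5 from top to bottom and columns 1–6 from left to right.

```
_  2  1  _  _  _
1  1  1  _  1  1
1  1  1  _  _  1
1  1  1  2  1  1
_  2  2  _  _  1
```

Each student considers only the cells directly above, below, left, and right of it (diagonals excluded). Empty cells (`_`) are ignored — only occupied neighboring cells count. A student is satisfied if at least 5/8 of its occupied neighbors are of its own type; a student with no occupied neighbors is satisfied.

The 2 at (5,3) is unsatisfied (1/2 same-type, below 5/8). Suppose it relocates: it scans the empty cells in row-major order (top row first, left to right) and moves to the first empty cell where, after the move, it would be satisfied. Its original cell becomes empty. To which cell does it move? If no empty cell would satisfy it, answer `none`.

Vacating (5,3). Empty cells in order:
  (1,1): 1/2 same-type → still unsatisfied.
  (1,4): 0/1 same-type → still unsatisfied.
  (1,5): 0/1 same-type → still unsatisfied.
  (1,6): 0/1 same-type → still unsatisfied.
  (2,4): 0/2 same-type → still unsatisfied.
  (3,4): 1/2 same-type → still unsatisfied.
  (3,5): 0/3 same-type → still unsatisfied.
  (5,1): 1/2 same-type → still unsatisfied.
  (5,4): 1/1 same-type → satisfied — stop here.

(5,4)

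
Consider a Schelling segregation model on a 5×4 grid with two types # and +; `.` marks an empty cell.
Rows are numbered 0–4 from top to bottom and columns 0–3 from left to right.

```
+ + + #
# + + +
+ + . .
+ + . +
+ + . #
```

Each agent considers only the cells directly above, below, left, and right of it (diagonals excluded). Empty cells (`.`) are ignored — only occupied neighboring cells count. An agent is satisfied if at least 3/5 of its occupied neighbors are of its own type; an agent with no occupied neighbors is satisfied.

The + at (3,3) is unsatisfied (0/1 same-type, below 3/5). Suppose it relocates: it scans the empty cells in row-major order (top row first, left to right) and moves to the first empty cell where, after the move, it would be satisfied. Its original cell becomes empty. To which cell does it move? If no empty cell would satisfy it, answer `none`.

Vacating (3,3). Empty cells in order:
  (2,2): 2/2 same-type → satisfied — stop here.

(2,2)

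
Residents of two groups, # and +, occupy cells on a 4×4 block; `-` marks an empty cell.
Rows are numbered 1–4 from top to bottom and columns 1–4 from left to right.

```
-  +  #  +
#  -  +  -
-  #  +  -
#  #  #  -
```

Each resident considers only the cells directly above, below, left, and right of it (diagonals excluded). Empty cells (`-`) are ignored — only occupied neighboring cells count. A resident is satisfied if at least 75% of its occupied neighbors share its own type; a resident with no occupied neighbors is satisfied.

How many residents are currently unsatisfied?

7

(1,2)+ 0/1 ✗
(1,3)# 0/3 ✗
(1,4)+ 0/1 ✗
(2,1)# 0/0 ✓
(2,3)+ 1/2 ✗
(3,2)# 1/2 ✗
(3,3)+ 1/3 ✗
(4,1)# 1/1 ✓
(4,2)# 3/3 ✓
(4,3)# 1/2 ✗
Unsatisfied: (1,2), (1,3), (1,4), (2,3), (3,2), (3,3), (4,3) — 7 in total.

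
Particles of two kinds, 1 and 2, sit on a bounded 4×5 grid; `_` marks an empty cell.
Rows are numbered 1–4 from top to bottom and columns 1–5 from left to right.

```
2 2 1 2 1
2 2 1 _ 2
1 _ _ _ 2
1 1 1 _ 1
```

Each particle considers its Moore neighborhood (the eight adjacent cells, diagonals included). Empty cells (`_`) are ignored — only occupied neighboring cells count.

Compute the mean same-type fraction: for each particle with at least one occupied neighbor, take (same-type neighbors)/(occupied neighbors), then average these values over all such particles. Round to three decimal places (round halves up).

0.551

(1,1)2 3/3
(1,2)2 3/5
(1,3)1 1/4
(1,4)2 1/4
(1,5)1 0/2
(2,1)2 3/4
(2,2)2 3/6
(2,3)1 1/4
(2,5)2 2/3
(3,1)1 2/4
(3,5)2 1/2
(4,1)1 2/2
(4,2)1 3/3
(4,3)1 1/1
(4,5)1 0/1
Sum over 15 particles: 3/3 + 3/5 + 1/4 + 1/4 + 0/2 + 3/4 + 3/6 + 1/4 + 2/3 + 2/4 + 1/2 + 2/2 + 3/3 + 1/1 + 0/1 = 124/15; mean = 124/15 ÷ 15 = 124/225 = 0.551111… → 0.551.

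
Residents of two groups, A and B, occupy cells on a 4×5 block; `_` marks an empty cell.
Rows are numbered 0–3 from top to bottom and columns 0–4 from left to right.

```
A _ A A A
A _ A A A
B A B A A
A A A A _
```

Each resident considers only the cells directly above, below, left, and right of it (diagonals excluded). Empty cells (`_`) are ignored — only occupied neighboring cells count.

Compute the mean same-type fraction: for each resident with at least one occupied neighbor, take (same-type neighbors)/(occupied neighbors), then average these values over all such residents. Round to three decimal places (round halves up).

0.730

(0,0)A 1/1
(0,2)A 2/2
(0,3)A 3/3
(0,4)A 2/2
(1,0)A 1/2
(1,2)A 2/3
(1,3)A 4/4
(1,4)A 3/3
(2,0)B 0/3
(2,1)A 1/3
(2,2)B 0/4
(2,3)A 3/4
(2,4)A 2/2
(3,0)A 1/2
(3,1)A 3/3
(3,2)A 2/3
(3,3)A 2/2
Sum over 17 residents: 1/1 + 2/2 + 3/3 + 2/2 + 1/2 + 2/3 + 4/4 + 3/3 + 0/3 + 1/3 + 0/4 + 3/4 + 2/2 + 1/2 + 3/3 + 2/3 + 2/2 = 149/12; mean = 149/12 ÷ 17 = 149/204 = 0.730392… → 0.730.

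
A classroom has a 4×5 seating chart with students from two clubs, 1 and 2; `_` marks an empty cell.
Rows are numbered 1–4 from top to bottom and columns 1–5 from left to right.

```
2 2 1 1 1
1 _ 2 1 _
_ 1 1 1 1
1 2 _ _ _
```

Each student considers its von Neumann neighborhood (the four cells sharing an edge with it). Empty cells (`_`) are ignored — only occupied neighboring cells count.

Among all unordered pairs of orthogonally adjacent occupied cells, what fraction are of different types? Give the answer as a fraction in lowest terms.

Scan each occupied cell's neighbors to the right and below so each pair is counted once.
From row 1: 3 unlike of 7 pairs (running 3/7).
From row 2: 2 unlike of 3 pairs (running 5/10).
From row 3: 1 unlike of 4 pairs (running 6/14).
From row 4: 1 unlike of 1 pairs (running 7/15).
Total adjacent occupied pairs: 15; unlike-type pairs: 7.
7/15 is already in lowest terms.

7/15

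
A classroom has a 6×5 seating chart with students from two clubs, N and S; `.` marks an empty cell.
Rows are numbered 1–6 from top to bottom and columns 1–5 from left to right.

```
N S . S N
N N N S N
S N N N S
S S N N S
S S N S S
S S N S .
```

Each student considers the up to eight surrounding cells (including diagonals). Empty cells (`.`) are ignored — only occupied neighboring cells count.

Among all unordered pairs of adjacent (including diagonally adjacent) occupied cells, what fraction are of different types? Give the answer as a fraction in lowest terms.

Scan each occupied cell's neighbors to the right and below (and the two forward diagonals) so each pair is counted once.
Row 1: N(1,1)–S(1,2)≠ N(1,1)–N(2,1)= N(1,1)–N(2,2)= S(1,2)–N(2,2)≠ S(1,2)–N(2,3)≠ S(1,2)–N(2,1)≠ S(1,4)–N(1,5)≠ S(1,4)–S(2,4)= S(1,4)–N(2,5)≠ S(1,4)–N(2,3)≠ N(1,5)–N(2,5)= N(1,5)–S(2,4)≠  → 8/12 unlike.
Row 2: N(2,1)–N(2,2)= N(2,1)–S(3,1)≠ N(2,1)–N(3,2)= N(2,2)–N(2,3)= N(2,2)–N(3,2)= N(2,2)–N(3,3)= N(2,2)–S(3,1)≠ N(2,3)–S(2,4)≠ N(2,3)–N(3,3)= N(2,3)–N(3,4)= N(2,3)–N(3,2)= S(2,4)–N(2,5)≠ S(2,4)–N(3,4)≠ S(2,4)–S(3,5)= S(2,4)–N(3,3)≠ N(2,5)–S(3,5)≠ N(2,5)–N(3,4)=  → 7/17 unlike.
Row 3: S(3,1)–N(3,2)≠ S(3,1)–S(4,1)= S(3,1)–S(4,2)= N(3,2)–N(3,3)= N(3,2)–S(4,2)≠ N(3,2)–N(4,3)= N(3,2)–S(4,1)≠ N(3,3)–N(3,4)= N(3,3)–N(4,3)= N(3,3)–N(4,4)= N(3,3)–S(4,2)≠ N(3,4)–S(3,5)≠ N(3,4)–N(4,4)= N(3,4)–S(4,5)≠ N(3,4)–N(4,3)= S(3,5)–S(4,5)= S(3,5)–N(4,4)≠  → 7/17 unlike.
Row 4: S(4,1)–S(4,2)= S(4,1)–S(5,1)= S(4,1)–S(5,2)= S(4,2)–N(4,3)≠ S(4,2)–S(5,2)= S(4,2)–N(5,3)≠ S(4,2)–S(5,1)= N(4,3)–N(4,4)= N(4,3)–N(5,3)= N(4,3)–S(5,4)≠ N(4,3)–S(5,2)≠ N(4,4)–S(4,5)≠ N(4,4)–S(5,4)≠ N(4,4)–S(5,5)≠ N(4,4)–N(5,3)= S(4,5)–S(5,5)= S(4,5)–S(5,4)=  → 7/17 unlike.
Row 5: S(5,1)–S(5,2)= S(5,1)–S(6,1)= S(5,1)–S(6,2)= S(5,2)–N(5,3)≠ S(5,2)–S(6,2)= S(5,2)–N(6,3)≠ S(5,2)–S(6,1)= N(5,3)–S(5,4)≠ N(5,3)–N(6,3)= N(5,3)–S(6,4)≠ N(5,3)–S(6,2)≠ S(5,4)–S(5,5)= S(5,4)–S(6,4)= S(5,4)–N(6,3)≠ S(5,5)–S(6,4)=  → 6/15 unlike.
Row 6: S(6,1)–S(6,2)= S(6,2)–N(6,3)≠ N(6,3)–S(6,4)≠  → 2/3 unlike.
Total adjacent occupied pairs: 81; unlike-type pairs: 37.
37/81 is already in lowest terms.

37/81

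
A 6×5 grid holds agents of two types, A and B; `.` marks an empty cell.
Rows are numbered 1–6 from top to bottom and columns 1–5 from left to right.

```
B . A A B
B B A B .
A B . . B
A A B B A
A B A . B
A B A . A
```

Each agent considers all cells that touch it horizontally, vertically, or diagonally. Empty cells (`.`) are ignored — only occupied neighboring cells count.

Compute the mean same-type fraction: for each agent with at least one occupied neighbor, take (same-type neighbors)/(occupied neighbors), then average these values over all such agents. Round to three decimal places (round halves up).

0.450

(1,1)B 2/2
(1,3)A 2/4
(1,4)A 2/4
(1,5)B 1/2
(2,1)B 3/4
(2,2)B 3/6
(2,3)A 2/5
(2,4)B 2/5
(3,1)A 2/5
(3,2)B 3/7
(3,5)B 2/3
(4,1)A 3/5
(4,2)A 4/7
(4,3)B 3/5
(4,4)B 3/5
(4,5)A 0/3
(5,1)A 3/5
(5,2)B 2/8
(5,3)A 2/6
(5,5)B 1/3
(6,1)A 1/3
(6,2)B 1/5
(6,3)A 1/3
(6,5)A 0/1
Sum over 24 agents: 2/2 + 2/4 + 2/4 + 1/2 + 3/4 + 3/6 + 2/5 + 2/5 + 2/5 + 3/7 + 2/3 + 3/5 + 4/7 + 3/5 + 3/5 + 0/3 + 3/5 + 2/8 + 2/6 + 1/3 + 1/3 + 1/5 + 1/3 + 0/1 = 54/5; mean = 54/5 ÷ 24 = 9/20 = 0.45 → 0.450.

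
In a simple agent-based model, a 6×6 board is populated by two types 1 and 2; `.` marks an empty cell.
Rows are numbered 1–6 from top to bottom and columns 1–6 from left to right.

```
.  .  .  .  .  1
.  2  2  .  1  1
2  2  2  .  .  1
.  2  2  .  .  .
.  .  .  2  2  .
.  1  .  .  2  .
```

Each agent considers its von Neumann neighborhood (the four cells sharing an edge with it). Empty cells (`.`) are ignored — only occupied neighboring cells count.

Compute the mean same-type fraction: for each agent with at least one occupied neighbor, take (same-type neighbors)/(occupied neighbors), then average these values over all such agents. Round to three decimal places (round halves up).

1.000

(1,6)1 1/1
(2,2)2 2/2
(2,3)2 2/2
(2,5)1 1/1
(2,6)1 3/3
(3,1)2 1/1
(3,2)2 4/4
(3,3)2 3/3
(3,6)1 1/1
(4,2)2 2/2
(4,3)2 2/2
(5,4)2 1/1
(5,5)2 2/2
(6,2)1 — no occupied neighbors
(6,5)2 1/1
Sum over 14 agents: 1/1 + 2/2 + 2/2 + 1/1 + 3/3 + 1/1 + 4/4 + 3/3 + 1/1 + 2/2 + 2/2 + 1/1 + 2/2 + 1/1 = 14; mean = 14 ÷ 14 = 1 = 1.0 → 1.000.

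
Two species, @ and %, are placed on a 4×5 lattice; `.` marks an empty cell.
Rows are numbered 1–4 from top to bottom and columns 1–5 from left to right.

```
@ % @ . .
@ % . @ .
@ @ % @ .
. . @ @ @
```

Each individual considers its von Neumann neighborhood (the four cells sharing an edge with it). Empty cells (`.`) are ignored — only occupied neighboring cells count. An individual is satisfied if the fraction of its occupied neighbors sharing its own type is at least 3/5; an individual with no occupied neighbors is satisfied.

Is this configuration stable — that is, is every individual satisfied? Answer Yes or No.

No

(1,1)@ 1/2 not
(1,2)% 1/3 not
(1,3)@ 0/1 not
(2,1)@ 2/3 satisfied
(2,2)% 1/3 not
(2,4)@ 1/1 satisfied
(3,1)@ 2/2 satisfied
(3,2)@ 1/3 not
(3,3)% 0/3 not
(3,4)@ 2/3 satisfied
(4,3)@ 1/2 not
(4,4)@ 3/3 satisfied
(4,5)@ 1/1 satisfied
For instance (1,1) has only 1/2 same-type neighbors, below 3/5.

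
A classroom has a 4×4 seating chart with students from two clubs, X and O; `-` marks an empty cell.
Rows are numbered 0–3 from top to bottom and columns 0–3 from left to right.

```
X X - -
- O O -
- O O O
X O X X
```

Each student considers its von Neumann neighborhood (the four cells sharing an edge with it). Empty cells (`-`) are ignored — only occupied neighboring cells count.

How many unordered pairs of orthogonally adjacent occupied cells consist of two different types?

5

Scan each occupied cell's neighbors to the right and below so each pair is counted once.
From row 0: 1 unlike of 2 pairs (running 1/2).
From row 1: 0 unlike of 3 pairs (running 1/5).
From row 2: 2 unlike of 5 pairs (running 3/10).
From row 3: 2 unlike of 3 pairs (running 5/13).
Total adjacent occupied pairs: 13; unlike-type pairs: 5.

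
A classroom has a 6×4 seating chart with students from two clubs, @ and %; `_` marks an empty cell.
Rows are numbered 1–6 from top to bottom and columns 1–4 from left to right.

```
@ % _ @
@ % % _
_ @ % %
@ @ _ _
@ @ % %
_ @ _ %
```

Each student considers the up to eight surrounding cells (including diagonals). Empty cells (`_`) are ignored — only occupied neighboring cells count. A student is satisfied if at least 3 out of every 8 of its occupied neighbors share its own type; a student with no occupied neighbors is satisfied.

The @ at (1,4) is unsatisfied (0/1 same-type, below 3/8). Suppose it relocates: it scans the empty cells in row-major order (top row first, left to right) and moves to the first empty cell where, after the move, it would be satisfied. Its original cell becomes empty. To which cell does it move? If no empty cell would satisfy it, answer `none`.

Vacating (1,4). Empty cells in order:
  (1,3): 0/3 same-type → still unsatisfied.
  (2,4): 0/3 same-type → still unsatisfied.
  (3,1): 4/5 same-type → satisfied — stop here.

(3,1)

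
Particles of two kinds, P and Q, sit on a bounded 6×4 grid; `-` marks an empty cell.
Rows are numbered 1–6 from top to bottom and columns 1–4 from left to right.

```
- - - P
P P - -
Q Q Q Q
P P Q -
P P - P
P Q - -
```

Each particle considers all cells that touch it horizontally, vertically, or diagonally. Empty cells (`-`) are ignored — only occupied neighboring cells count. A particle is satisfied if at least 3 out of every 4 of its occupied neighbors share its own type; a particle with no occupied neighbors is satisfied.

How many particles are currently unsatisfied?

12

(1,4)P 0/0 satisfied
(2,1)P 1/3 not
(2,2)P 1/4 not
(3,1)Q 1/5 not
(3,2)Q 3/7 not
(3,3)Q 3/5 not
(3,4)Q 2/2 satisfied
(4,1)P 3/5 not
(4,2)P 3/7 not
(4,3)Q 3/6 not
(5,1)P 4/5 satisfied
(5,2)P 4/6 not
(5,4)P 0/1 not
(6,1)P 2/3 not
(6,2)Q 0/3 not
Unsatisfied: (2,1), (2,2), (3,1), (3,2), (3,3), (4,1), (4,2), (4,3), (5,2), (5,4), (6,1), (6,2) — 12 in total.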